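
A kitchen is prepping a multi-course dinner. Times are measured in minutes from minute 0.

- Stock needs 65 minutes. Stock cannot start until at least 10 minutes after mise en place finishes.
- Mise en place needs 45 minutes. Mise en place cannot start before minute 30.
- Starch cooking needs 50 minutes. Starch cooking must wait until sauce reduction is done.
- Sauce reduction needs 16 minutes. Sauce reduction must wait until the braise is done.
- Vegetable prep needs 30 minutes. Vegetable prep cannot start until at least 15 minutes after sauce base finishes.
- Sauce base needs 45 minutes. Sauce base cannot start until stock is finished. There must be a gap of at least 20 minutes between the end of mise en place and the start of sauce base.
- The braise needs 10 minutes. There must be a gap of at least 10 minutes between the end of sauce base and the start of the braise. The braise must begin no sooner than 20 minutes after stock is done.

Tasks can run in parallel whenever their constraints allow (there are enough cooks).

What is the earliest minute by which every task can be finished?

Mise en place cannot begin until its own release at minute 30. It runs from minute 30 to 30 + 45 = minute 75.
Stock cannot begin until mise en place (finishes minute 75, plus 10-minute gap → minute 85). It runs from minute 85 to 85 + 65 = minute 150.
Sauce base needs all of stock (finishes minute 150); mise en place (finishes minute 75, plus 20-minute gap → minute 95). That puts its earliest start at minute 150; it finishes at 150 + 45 = minute 195.
Vegetable prep cannot begin until sauce base (finishes minute 195, plus 15-minute gap → minute 210). It runs from minute 210 to 210 + 30 = minute 240.
For the braise: sauce base (finishes minute 195, plus 10-minute gap → minute 205); stock (finishes minute 150, plus 20-minute gap → minute 170). Taking the maximum gives a start of minute 205, and it finishes at 205 + 10 = minute 215.
Sauce reduction cannot begin until the braise (finishes minute 215). It runs from minute 215 to 215 + 16 = minute 231.
Starch cooking waits on sauce reduction (finishes minute 231), so it starts at minute 231 and finishes at 231 + 50 = minute 281.
All tasks are finished once the last one completes. Finish times: Mise en place at 75, Stock at 150, Sauce base at 195, The braise at 215, Vegetable prep at 240, Sauce reduction at 231, Starch cooking at 281. The latest is minute 281.

281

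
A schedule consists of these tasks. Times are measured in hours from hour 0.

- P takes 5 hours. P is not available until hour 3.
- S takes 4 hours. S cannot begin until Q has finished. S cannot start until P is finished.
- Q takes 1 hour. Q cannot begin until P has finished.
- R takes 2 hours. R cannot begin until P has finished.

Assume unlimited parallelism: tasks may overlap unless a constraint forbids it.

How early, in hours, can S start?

P cannot begin until its own release at hour 3. It runs from hour 3 to 3 + 5 = hour 8.
Q waits on P (finishes hour 8), so it starts at hour 8 and finishes at 8 + 1 = hour 9.
S waits on Q (finishes hour 9); P (finishes hour 8). The latest of these is hour 9, which is the earliest S can start.

9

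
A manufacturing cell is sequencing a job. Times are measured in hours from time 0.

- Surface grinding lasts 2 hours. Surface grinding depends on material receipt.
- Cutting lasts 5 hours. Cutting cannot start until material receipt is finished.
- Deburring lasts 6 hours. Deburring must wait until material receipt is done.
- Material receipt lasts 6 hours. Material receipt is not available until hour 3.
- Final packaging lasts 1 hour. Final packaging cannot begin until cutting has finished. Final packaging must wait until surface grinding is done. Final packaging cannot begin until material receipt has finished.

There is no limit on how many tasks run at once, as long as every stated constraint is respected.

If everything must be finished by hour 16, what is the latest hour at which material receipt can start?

To finish by hour 16, final packaging (duration 1) must start no later than hour 15.
Cutting must finish before final packaging (must start by hour 15). With a 5-hour duration, cutting must start by 15 − 5 = hour 10.
Nothing follows deburring; the deadline of hour 16 is its only limit. It must start by 16 − 6 = hour 10.
Surface grinding feeds into final packaging (must start by hour 15); so surface grinding must finish by hour 15 and therefore start by hour 13.
Material receipt feeds cutting (must start by hour 10); deburring (must start by hour 10); surface grinding (must start by hour 13); final packaging (must start by hour 15). Taking the minimum, material receipt must finish by hour 10 and start by 10 − 6 = hour 4.

4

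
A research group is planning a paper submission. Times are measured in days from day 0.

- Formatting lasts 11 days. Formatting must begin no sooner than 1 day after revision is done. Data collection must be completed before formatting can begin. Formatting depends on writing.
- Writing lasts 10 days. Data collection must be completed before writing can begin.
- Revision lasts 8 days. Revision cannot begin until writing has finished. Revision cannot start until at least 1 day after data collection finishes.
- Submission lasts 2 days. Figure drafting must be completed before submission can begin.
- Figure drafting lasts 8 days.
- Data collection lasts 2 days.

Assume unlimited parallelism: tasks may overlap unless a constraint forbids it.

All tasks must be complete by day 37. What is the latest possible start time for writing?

Formatting has no dependents, so it just needs to finish by day 37. Starting by 37 − 11 = day 26 achieves that.
Revision feeds into formatting (must start by day 26, minus 1-day gap → day 25); so revision must finish by day 25 and therefore start by day 17.
Writing must finish in time for revision (must start by day 17); formatting (must start by day 26). The tightest is day 17, so writing must start by 17 − 10 = day 7.

7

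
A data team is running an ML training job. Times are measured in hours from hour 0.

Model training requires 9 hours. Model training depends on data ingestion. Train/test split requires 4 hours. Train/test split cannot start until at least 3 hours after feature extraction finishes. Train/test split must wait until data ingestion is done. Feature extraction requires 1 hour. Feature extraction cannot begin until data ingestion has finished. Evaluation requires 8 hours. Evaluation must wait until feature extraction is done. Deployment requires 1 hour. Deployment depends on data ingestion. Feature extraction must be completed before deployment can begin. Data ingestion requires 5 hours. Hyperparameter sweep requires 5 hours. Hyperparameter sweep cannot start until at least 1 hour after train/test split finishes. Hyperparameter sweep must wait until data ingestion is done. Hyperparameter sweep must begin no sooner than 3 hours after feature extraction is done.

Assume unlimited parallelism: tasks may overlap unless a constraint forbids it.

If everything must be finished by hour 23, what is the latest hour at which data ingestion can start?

Hyperparameter sweep must finish by hour 23; it takes 5 hours, so it must start by 23 − 5 = hour 18.
Train/test split must finish before hyperparameter sweep (must start by hour 18, minus 1-hour gap → hour 17). With a 4-hour duration, train/test split must start by 17 − 4 = hour 13.
Evaluation has no dependents, so it just needs to finish by hour 23. Starting by 23 − 8 = hour 15 achieves that.
Deployment has no dependents, so it just needs to finish by hour 23. Starting by 23 − 1 = hour 22 achieves that.
For feature extraction: train/test split (must start by hour 13, minus 3-hour gap → hour 10); hyperparameter sweep (must start by hour 18, minus 3-hour gap → hour 15); evaluation (must start by hour 15); deployment (must start by hour 22). The most restrictive is hour 10; with a 1-hour duration, feature extraction must start by hour 9.
Model training has no dependents, so it just needs to finish by hour 23. Starting by 23 − 9 = hour 14 achieves that.
Data ingestion feeds feature extraction (must start by hour 9); train/test split (must start by hour 13); hyperparameter sweep (must start by hour 18); model training (must start by hour 14); deployment (must start by hour 22). Taking the minimum, data ingestion must finish by hour 9 and start by 9 − 5 = hour 4.

4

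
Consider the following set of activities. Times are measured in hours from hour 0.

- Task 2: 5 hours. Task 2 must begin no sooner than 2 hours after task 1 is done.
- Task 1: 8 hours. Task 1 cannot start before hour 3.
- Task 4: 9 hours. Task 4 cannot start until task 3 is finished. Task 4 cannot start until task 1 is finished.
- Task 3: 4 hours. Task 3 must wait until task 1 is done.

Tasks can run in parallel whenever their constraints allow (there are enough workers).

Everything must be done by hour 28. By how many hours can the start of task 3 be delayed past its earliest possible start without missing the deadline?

4

Task 1 waits on its own release at hour 3, so it starts at hour 3 and finishes at 3 + 8 = hour 11.
Task 3 cannot begin until task 1 (finishes hour 11). It runs from hour 11 to 11 + 4 = hour 15.

Working backward from the deadline:
Task 4 has no dependents, so it just needs to finish by hour 28. Starting by 28 − 9 = hour 19 achieves that.
Task 3 must finish before task 4 (must start by hour 19). With a 4-hour duration, task 3 must start by 19 − 4 = hour 15.
So task 3 can start as early as hour 11 and as late as hour 15, giving 15 − 11 = 4 hours of slack.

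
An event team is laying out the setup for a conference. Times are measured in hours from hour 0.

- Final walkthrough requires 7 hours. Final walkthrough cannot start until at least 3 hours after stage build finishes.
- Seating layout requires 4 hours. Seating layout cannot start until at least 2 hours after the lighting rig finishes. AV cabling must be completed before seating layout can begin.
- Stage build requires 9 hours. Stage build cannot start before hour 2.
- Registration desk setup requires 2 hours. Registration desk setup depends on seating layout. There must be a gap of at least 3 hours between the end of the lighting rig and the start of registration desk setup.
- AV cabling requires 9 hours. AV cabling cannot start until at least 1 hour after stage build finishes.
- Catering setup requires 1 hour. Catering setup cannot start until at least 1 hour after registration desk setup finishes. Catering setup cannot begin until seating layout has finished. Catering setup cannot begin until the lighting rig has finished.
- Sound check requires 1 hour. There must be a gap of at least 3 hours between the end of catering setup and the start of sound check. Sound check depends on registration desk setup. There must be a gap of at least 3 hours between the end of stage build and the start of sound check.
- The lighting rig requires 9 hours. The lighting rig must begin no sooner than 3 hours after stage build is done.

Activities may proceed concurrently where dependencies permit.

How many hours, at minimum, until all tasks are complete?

Stage build cannot begin until its own release at hour 2. It runs from hour 2 to 2 + 9 = hour 11.
After stage build (finishes hour 11, plus 3-hour gap → hour 14), final walkthrough can start at hour 14 and finishes at hour 21.
AV cabling cannot begin until stage build (finishes hour 11, plus 1-hour gap → hour 12). It runs from hour 12 to 12 + 9 = hour 21.
After stage build (finishes hour 11, plus 3-hour gap → hour 14), the lighting rig can start at hour 14 and finishes at hour 23.
For seating layout: the lighting rig (finishes hour 23, plus 2-hour gap → hour 25); AV cabling (finishes hour 21). Taking the maximum gives a start of hour 25, and it finishes at 25 + 4 = hour 29.
For registration desk setup: seating layout (finishes hour 29); the lighting rig (finishes hour 23, plus 3-hour gap → hour 26). Taking the maximum gives a start of hour 29, and it finishes at 29 + 2 = hour 31.
Catering setup needs all of registration desk setup (finishes hour 31, plus 1-hour gap → hour 32); seating layout (finishes hour 29); the lighting rig (finishes hour 23). That puts its earliest start at hour 32; it finishes at 32 + 1 = hour 33.
For sound check: catering setup (finishes hour 33, plus 3-hour gap → hour 36); registration desk setup (finishes hour 31); stage build (finishes hour 11, plus 3-hour gap → hour 14). Taking the maximum gives a start of hour 36, and it finishes at 36 + 1 = hour 37.
All tasks are finished once the last one completes. Finish times: Stage build at 11, The lighting rig at 23, AV cabling at 21, Seating layout at 29, Registration desk setup at 31, Catering setup at 33, Sound check at 37, Final walkthrough at 21. The latest is hour 37.

37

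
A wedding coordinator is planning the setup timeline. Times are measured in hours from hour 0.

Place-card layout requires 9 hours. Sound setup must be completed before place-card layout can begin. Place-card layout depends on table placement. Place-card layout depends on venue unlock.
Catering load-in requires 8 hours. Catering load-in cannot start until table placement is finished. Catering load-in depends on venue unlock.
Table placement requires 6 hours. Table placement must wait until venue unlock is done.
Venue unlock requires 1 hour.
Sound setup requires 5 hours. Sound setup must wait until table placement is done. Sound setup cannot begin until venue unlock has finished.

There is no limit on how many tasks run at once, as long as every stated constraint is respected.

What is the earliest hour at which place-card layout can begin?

12

Nothing blocks venue unlock, so it runs from hour 0 to hour 1.
After venue unlock (finishes hour 1), table placement can start at hour 1 and finishes at hour 7.
Sound setup has to wait for table placement (finishes hour 7); venue unlock (finishes hour 1). The latest of these is hour 7, so sound setup runs hour 7 to 7 + 5 = hour 12.
Place-card layout waits on sound setup (finishes hour 12); table placement (finishes hour 7); venue unlock (finishes hour 1). The latest of these is hour 12, which is the earliest place-card layout can start.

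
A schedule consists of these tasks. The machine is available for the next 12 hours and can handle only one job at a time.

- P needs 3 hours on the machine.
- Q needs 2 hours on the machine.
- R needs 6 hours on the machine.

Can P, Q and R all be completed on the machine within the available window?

Yes

Running back to back, the jobs need 3 + 2 + 6 = 11 hours on the machine.
Since 11 ≤ 12, they fit within the window.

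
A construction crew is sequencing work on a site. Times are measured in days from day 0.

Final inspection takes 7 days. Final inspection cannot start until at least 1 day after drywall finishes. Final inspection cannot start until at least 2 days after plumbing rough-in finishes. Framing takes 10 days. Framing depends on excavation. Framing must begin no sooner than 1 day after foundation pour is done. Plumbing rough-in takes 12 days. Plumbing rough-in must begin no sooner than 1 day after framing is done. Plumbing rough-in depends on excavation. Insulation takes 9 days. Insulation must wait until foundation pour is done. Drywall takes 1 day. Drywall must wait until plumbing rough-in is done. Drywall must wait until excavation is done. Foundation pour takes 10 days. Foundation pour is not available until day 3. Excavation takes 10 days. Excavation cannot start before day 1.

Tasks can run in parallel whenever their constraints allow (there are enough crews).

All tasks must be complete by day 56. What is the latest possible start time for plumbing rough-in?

35

Final inspection has no dependents, so it just needs to finish by day 56. Starting by 56 − 7 = day 49 achieves that.
Drywall must finish before final inspection (must start by day 49, minus 1-day gap → day 48). With a 1-day duration, drywall must start by 48 − 1 = day 47.
Plumbing rough-in feeds drywall (must start by day 47); final inspection (must start by day 49, minus 2-day gap → day 47). Taking the minimum, plumbing rough-in must finish by day 47 and start by 47 − 12 = day 35.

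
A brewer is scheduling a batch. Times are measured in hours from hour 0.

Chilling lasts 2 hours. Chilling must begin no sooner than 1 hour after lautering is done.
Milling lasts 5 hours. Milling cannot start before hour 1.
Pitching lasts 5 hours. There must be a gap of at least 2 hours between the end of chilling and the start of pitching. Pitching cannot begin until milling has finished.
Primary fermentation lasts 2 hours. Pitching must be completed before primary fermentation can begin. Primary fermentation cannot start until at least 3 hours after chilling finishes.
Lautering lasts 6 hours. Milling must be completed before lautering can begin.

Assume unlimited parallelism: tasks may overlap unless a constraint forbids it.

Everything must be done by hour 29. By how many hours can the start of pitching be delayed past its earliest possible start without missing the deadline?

5

Milling waits on its own release at hour 1, so it starts at hour 1 and finishes at 1 + 5 = hour 6.
Lautering waits on milling (finishes hour 6), so it starts at hour 6 and finishes at 6 + 6 = hour 12.
After lautering (finishes hour 12, plus 1-hour gap → hour 13), chilling can start at hour 13 and finishes at hour 15.
Pitching cannot start until chilling (finishes hour 15, plus 2-hour gap → hour 17); milling (finishes hour 6). The controlling bound is hour 17, so pitching finishes at 17 + 5 = hour 22.

Working backward from the deadline:
To finish by hour 29, primary fermentation (duration 2) must start no later than hour 27.
Since primary fermentation (must start by hour 27) depends on it, pitching must finish by hour 27. Backing off its 5-hour duration gives a latest start of hour 22.
So pitching can start as early as hour 17 and as late as hour 22, giving 22 − 17 = 5 hours of slack.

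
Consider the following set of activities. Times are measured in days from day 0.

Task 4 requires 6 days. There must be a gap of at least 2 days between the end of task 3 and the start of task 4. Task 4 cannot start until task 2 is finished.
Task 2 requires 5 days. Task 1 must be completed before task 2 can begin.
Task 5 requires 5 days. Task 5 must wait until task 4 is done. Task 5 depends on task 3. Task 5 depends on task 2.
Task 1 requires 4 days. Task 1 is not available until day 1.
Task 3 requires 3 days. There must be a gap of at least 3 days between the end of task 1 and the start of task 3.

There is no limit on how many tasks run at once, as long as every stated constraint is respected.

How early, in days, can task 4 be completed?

19

Task 1 cannot begin until its own release at day 1. It runs from day 1 to 1 + 4 = day 5.
Task 3 cannot begin until task 1 (finishes day 5, plus 3-day gap → day 8). It runs from day 8 to 8 + 3 = day 11.
After task 1 (finishes day 5), task 2 can start at day 5 and finishes at day 10.
Task 4 cannot start until task 3 (finishes day 11, plus 2-day gap → day 13); task 2 (finishes day 10). The controlling bound is day 13, so task 4 finishes at 13 + 6 = day 19.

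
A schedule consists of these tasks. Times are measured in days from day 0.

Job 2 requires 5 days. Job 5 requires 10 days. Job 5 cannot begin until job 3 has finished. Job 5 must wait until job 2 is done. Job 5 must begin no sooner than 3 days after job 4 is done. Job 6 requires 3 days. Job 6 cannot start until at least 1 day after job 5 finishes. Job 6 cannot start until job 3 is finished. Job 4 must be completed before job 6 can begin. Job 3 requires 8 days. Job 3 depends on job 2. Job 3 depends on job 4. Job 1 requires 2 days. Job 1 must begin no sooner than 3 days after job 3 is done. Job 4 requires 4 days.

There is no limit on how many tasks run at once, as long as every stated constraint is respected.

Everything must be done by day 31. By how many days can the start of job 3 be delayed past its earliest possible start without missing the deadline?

Job 4 has no prerequisites, so it starts at day 0 and finishes at day 4.
Job 2 has no prerequisites, so it starts at day 0 and finishes at day 5.
Job 3 cannot start until job 2 (finishes day 5); job 4 (finishes day 4). The controlling bound is day 5, so job 3 finishes at 5 + 8 = day 13.

Working backward from the deadline:
To finish by day 31, job 1 (duration 2) must start no later than day 29.
Job 6 has no dependents, so it just needs to finish by day 31. Starting by 31 − 3 = day 28 achieves that.
Job 5 must finish before job 6 (must start by day 28, minus 1-day gap → day 27). With a 10-day duration, job 5 must start by 27 − 10 = day 17.
Job 3 has several dependents: job 1 (must start by day 29, minus 3-day gap → day 26); job 5 (must start by day 17); job 6 (must start by day 28). The earliest of those limits is day 17, so job 3 must start by 17 − 8 = day 9.
So job 3 can start as early as day 5 and as late as day 9, giving 9 − 5 = 4 days of slack.

4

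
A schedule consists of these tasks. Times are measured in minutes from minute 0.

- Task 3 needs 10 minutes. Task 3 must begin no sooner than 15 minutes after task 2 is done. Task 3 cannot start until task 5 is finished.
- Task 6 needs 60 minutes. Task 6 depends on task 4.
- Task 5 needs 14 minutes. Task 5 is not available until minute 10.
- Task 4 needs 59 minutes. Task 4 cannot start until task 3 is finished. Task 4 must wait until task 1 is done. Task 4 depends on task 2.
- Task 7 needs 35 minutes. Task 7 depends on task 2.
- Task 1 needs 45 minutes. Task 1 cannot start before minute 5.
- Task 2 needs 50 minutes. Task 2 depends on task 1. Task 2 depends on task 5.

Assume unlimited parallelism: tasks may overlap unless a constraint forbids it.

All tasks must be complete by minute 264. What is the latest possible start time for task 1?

To finish by minute 264, task 6 (duration 60) must start no later than minute 204.
Task 4 has to be done before task 6 (must start by minute 204). That means finishing by minute 204, i.e. starting by 204 − 59 = minute 145.
Since task 4 (must start by minute 145) depends on it, task 3 must finish by minute 145. Backing off its 10-minute duration gives a latest start of minute 135.
To finish by minute 264, task 7 (duration 35) must start no later than minute 229.
Task 2 must finish in time for task 3 (must start by minute 135, minus 15-minute gap → minute 120); task 4 (must start by minute 145); task 7 (must start by minute 229). The tightest is minute 120, so task 2 must start by 120 − 50 = minute 70.
For task 1: task 2 (must start by minute 70); task 4 (must start by minute 145). The most restrictive is minute 70; with a 45-minute duration, task 1 must start by minute 25.

25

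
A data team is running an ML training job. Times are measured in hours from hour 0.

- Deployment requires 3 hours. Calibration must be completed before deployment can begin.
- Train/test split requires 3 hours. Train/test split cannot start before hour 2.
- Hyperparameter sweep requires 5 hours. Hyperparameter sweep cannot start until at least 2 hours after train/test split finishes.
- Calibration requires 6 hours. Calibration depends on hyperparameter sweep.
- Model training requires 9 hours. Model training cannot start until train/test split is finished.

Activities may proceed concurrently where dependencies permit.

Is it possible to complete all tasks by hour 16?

No

After its own release at hour 2, train/test split can start at hour 2 and finishes at hour 5.
Model training cannot begin until train/test split (finishes hour 5). It runs from hour 5 to 5 + 9 = hour 14.
Hyperparameter sweep waits on train/test split (finishes hour 5, plus 2-hour gap → hour 7), so it starts at hour 7 and finishes at 7 + 5 = hour 12.
Calibration waits on hyperparameter sweep (finishes hour 12), so it starts at hour 12 and finishes at 12 + 6 = hour 18.
After calibration (finishes hour 18), deployment can start at hour 18 and finishes at hour 21.
The earliest everything can be done is hour 21, which is after the deadline of 16, so it is not possible.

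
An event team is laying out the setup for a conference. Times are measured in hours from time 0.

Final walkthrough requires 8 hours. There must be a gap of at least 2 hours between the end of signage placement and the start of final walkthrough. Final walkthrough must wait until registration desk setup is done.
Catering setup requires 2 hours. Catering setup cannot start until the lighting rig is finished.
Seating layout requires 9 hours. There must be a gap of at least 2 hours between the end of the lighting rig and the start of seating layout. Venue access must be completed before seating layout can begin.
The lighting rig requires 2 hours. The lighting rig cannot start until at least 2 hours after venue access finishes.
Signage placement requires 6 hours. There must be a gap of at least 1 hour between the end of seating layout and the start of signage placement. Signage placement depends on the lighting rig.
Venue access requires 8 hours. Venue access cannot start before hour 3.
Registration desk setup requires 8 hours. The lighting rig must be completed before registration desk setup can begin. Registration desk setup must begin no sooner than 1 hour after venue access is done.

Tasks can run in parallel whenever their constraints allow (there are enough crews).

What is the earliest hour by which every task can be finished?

43

After its own release at hour 3, venue access can start at hour 3 and finishes at hour 11.
The lighting rig waits on venue access (finishes hour 11, plus 2-hour gap → hour 13), so it starts at hour 13 and finishes at 13 + 2 = hour 15.
Catering setup cannot begin until the lighting rig (finishes hour 15). It runs from hour 15 to 15 + 2 = hour 17.
Registration desk setup needs all of the lighting rig (finishes hour 15); venue access (finishes hour 11, plus 1-hour gap → hour 12). That puts its earliest start at hour 15; it finishes at 15 + 8 = hour 23.
Seating layout needs all of the lighting rig (finishes hour 15, plus 2-hour gap → hour 17); venue access (finishes hour 11). That puts its earliest start at hour 17; it finishes at 17 + 9 = hour 26.
Signage placement has to wait for seating layout (finishes hour 26, plus 1-hour gap → hour 27); the lighting rig (finishes hour 15). The latest of these is hour 27, so signage placement runs hour 27 to 27 + 6 = hour 33.
Final walkthrough cannot start until signage placement (finishes hour 33, plus 2-hour gap → hour 35); registration desk setup (finishes hour 23). The controlling bound is hour 35, so final walkthrough finishes at 35 + 8 = hour 43.
All tasks are finished once the last one completes. Finish times: Venue access at 11, The lighting rig at 15, Seating layout at 26, Registration desk setup at 23, Signage placement at 33, Catering setup at 17, Final walkthrough at 43. The latest is hour 43.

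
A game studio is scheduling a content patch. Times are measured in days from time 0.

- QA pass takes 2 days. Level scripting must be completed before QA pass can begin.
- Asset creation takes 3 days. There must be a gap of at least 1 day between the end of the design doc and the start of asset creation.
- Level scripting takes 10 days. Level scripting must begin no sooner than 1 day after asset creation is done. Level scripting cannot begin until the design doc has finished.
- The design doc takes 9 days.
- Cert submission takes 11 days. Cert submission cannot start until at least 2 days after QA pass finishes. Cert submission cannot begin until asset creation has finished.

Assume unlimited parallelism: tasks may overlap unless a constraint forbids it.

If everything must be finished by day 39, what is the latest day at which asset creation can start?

Nothing follows cert submission; the deadline of day 39 is its only limit. It must start by 39 − 11 = day 28.
QA pass must finish before cert submission (must start by day 28, minus 2-day gap → day 26). With a 2-day duration, QA pass must start by 26 − 2 = day 24.
Level scripting feeds into QA pass (must start by day 24); so level scripting must finish by day 24 and therefore start by day 14.
For asset creation: level scripting (must start by day 14, minus 1-day gap → day 13); cert submission (must start by day 28). The most restrictive is day 13; with a 3-day duration, asset creation must start by day 10.

10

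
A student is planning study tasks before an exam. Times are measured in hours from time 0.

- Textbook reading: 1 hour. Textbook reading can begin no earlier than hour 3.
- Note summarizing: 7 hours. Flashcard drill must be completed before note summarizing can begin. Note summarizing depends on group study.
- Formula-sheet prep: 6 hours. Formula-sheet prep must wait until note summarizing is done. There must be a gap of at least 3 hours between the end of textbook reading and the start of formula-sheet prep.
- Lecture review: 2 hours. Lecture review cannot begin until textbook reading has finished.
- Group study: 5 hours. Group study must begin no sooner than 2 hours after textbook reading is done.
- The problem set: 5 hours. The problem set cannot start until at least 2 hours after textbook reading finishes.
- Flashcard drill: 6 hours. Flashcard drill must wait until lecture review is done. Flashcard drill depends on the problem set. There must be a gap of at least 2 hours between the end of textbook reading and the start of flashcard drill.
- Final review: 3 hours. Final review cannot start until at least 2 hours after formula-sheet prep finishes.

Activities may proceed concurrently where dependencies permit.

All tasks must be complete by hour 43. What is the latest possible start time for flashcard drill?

19

Nothing follows final review; the deadline of hour 43 is its only limit. It must start by 43 − 3 = hour 40.
Since final review (must start by hour 40, minus 2-hour gap → hour 38) depends on it, formula-sheet prep must finish by hour 38. Backing off its 6-hour duration gives a latest start of hour 32.
Note summarizing has to be done before formula-sheet prep (must start by hour 32). That means finishing by hour 32, i.e. starting by 32 − 7 = hour 25.
Flashcard drill must finish before note summarizing (must start by hour 25). With a 6-hour duration, flashcard drill must start by 25 − 6 = hour 19.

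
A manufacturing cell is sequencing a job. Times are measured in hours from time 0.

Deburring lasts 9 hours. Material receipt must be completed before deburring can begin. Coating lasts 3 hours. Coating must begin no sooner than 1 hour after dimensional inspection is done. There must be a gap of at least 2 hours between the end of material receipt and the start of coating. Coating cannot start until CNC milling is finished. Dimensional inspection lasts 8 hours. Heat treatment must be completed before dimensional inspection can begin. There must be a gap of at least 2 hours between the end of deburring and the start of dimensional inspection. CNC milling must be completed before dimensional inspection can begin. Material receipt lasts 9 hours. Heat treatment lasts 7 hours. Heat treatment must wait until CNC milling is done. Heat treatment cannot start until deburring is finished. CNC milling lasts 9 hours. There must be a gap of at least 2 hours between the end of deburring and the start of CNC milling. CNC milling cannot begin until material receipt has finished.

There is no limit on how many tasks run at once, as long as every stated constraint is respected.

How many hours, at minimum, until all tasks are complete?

48

Nothing blocks material receipt, so it runs from hour 0 to hour 9.
Deburring cannot begin until material receipt (finishes hour 9). It runs from hour 9 to 9 + 9 = hour 18.
CNC milling cannot start until deburring (finishes hour 18, plus 2-hour gap → hour 20); material receipt (finishes hour 9). The controlling bound is hour 20, so CNC milling finishes at 20 + 9 = hour 29.
Heat treatment needs all of CNC milling (finishes hour 29); deburring (finishes hour 18). That puts its earliest start at hour 29; it finishes at 29 + 7 = hour 36.
Dimensional inspection has to wait for heat treatment (finishes hour 36); deburring (finishes hour 18, plus 2-hour gap → hour 20); CNC milling (finishes hour 29). The latest of these is hour 36, so dimensional inspection runs hour 36 to 36 + 8 = hour 44.
Coating has to wait for dimensional inspection (finishes hour 44, plus 1-hour gap → hour 45); material receipt (finishes hour 9, plus 2-hour gap → hour 11); CNC milling (finishes hour 29). The latest of these is hour 45, so coating runs hour 45 to 45 + 3 = hour 48.
All tasks are finished once the last one completes. Finish times: Material receipt at 9, Deburring at 18, CNC milling at 29, Heat treatment at 36, Dimensional inspection at 44, Coating at 48. The latest is hour 48.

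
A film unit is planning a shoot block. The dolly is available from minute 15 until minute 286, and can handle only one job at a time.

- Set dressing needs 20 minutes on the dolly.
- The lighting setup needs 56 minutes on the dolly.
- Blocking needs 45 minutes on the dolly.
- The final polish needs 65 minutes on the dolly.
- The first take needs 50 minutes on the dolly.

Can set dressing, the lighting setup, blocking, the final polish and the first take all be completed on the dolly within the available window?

Yes

The dolly window is 286 − 15 = 271 minutes.
Running back to back, the jobs need 20 + 56 + 45 + 65 + 50 = 236 minutes on the dolly.
Since 236 ≤ 271, they fit within the window.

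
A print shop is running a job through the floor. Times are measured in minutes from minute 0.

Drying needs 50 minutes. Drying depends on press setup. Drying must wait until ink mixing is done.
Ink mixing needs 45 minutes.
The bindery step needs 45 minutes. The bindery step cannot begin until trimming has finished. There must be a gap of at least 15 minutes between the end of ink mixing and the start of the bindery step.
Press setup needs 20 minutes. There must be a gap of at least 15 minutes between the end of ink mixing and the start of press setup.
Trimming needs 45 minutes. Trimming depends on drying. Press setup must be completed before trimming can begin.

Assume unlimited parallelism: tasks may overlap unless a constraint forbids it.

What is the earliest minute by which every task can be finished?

220

Ink mixing has no prerequisites, so it starts at minute 0 and finishes at minute 45.
Press setup cannot begin until ink mixing (finishes minute 45, plus 15-minute gap → minute 60). It runs from minute 60 to 60 + 20 = minute 80.
Drying cannot start until press setup (finishes minute 80); ink mixing (finishes minute 45). The controlling bound is minute 80, so drying finishes at 80 + 50 = minute 130.
For trimming: drying (finishes minute 130); press setup (finishes minute 80). Taking the maximum gives a start of minute 130, and it finishes at 130 + 45 = minute 175.
For the bindery step: trimming (finishes minute 175); ink mixing (finishes minute 45, plus 15-minute gap → minute 60). Taking the maximum gives a start of minute 175, and it finishes at 175 + 45 = minute 220.
All tasks are finished once the last one completes. Finish times: Ink mixing at 45, Press setup at 80, Drying at 130, Trimming at 175, The bindery step at 220. The latest is minute 220.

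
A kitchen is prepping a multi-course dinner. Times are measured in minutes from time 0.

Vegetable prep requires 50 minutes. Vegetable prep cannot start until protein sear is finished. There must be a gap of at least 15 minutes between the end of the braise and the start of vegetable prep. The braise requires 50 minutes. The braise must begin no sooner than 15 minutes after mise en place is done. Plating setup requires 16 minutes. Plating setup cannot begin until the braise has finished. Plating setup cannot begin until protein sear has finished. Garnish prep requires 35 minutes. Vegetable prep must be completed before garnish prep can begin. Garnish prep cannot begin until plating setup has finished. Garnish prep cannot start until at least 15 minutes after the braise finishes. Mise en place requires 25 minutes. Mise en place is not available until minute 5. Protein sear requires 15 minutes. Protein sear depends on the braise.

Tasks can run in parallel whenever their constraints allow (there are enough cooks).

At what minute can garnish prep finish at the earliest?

195

Mise en place waits on its own release at minute 5, so it starts at minute 5 and finishes at 5 + 25 = minute 30.
The braise cannot begin until mise en place (finishes minute 30, plus 15-minute gap → minute 45). It runs from minute 45 to 45 + 50 = minute 95.
Protein sear waits on the braise (finishes minute 95), so it starts at minute 95 and finishes at 95 + 15 = minute 110.
Plating setup has to wait for the braise (finishes minute 95); protein sear (finishes minute 110). The latest of these is minute 110, so plating setup runs minute 110 to 110 + 16 = minute 126.
For vegetable prep: protein sear (finishes minute 110); the braise (finishes minute 95, plus 15-minute gap → minute 110). Taking the maximum gives a start of minute 110, and it finishes at 110 + 50 = minute 160.
Garnish prep has to wait for vegetable prep (finishes minute 160); plating setup (finishes minute 126); the braise (finishes minute 95, plus 15-minute gap → minute 110). The latest of these is minute 160, so garnish prep runs minute 160 to 160 + 35 = minute 195.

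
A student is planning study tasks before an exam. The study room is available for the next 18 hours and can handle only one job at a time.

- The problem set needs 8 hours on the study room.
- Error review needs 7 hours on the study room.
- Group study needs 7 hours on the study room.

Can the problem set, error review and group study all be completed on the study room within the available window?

Running back to back, the jobs need 8 + 7 + 7 = 22 hours on the study room.
Since 22 > 18, they cannot all fit.

No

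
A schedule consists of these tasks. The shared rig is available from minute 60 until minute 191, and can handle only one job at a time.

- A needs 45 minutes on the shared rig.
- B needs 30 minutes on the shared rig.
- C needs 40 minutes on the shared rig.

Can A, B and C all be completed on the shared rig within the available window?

The shared rig window is 191 − 60 = 131 minutes.
Running back to back, the jobs need 45 + 30 + 40 = 115 minutes on the shared rig.
Since 115 ≤ 131, they fit within the window.

Yes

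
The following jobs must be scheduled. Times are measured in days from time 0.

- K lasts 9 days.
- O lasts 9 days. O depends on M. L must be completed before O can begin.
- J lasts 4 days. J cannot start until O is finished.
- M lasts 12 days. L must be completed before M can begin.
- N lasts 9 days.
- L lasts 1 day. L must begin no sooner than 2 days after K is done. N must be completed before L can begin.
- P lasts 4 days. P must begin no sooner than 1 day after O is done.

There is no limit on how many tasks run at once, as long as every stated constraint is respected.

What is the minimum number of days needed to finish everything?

38

Nothing blocks N, so it runs from day 0 to day 9.
K can start immediately at day 0; it finishes at day 9.
L needs all of K (finishes day 9, plus 2-day gap → day 11); N (finishes day 9). That puts its earliest start at day 11; it finishes at 11 + 1 = day 12.
M cannot begin until L (finishes day 12). It runs from day 12 to 12 + 12 = day 24.
O cannot start until M (finishes day 24); L (finishes day 12). The controlling bound is day 24, so O finishes at 24 + 9 = day 33.
P cannot begin until O (finishes day 33, plus 1-day gap → day 34). It runs from day 34 to 34 + 4 = day 38.
After O (finishes day 33), J can start at day 33 and finishes at day 37.
All tasks are finished once the last one completes. Finish times: J at 37, K at 9, L at 12, M at 24, N at 9, O at 33, P at 38. The latest is day 38.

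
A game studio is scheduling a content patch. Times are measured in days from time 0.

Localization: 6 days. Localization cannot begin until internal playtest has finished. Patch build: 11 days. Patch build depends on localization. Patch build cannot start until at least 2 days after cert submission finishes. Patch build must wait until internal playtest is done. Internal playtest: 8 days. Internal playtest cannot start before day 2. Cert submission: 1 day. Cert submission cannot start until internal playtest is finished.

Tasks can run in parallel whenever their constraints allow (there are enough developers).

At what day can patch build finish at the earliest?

27

Internal playtest waits on its own release at day 2, so it starts at day 2 and finishes at 2 + 8 = day 10.
Cert submission cannot begin until internal playtest (finishes day 10). It runs from day 10 to 10 + 1 = day 11.
Localization cannot begin until internal playtest (finishes day 10). It runs from day 10 to 10 + 6 = day 16.
For patch build: localization (finishes day 16); cert submission (finishes day 11, plus 2-day gap → day 13); internal playtest (finishes day 10). Taking the maximum gives a start of day 16, and it finishes at 16 + 11 = day 27.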